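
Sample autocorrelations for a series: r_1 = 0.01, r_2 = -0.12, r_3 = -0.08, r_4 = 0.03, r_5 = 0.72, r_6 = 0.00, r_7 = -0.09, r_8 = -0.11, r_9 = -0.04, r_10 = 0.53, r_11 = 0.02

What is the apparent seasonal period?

5

The largest autocorrelation is r_5 = 0.72, with a weaker echo at lag 10 (0.53); the remaining lags stay at or below 0.03.
The dominant spike at lag 5 indicates a seasonal period of 5.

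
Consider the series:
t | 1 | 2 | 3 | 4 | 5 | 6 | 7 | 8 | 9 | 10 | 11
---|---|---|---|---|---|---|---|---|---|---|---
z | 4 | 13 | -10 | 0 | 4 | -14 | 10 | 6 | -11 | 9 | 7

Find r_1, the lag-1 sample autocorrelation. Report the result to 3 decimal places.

Mean z̄ = (4 + 13 − 10 + 0 + 4 − 14 + 10 + 6 − 11 + 9 + 7)/11 = 1.6364
Numerator Σ_{t=1}^{10}(z_t−z̄)(z_{t+1}−z̄) = -330.1322
Denominator Σ(z_t−z̄)² = 854.5455
r_1 = -330.1322 / 854.5455 = -0.386

-0.386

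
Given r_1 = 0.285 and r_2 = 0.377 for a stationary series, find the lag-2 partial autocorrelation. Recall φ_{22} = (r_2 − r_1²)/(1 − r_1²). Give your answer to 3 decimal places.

0.322

φ_{22} = (r_2 − r_1²) / (1 − r_1²)
r_1² = (0.285)² = 0.081225
Numerator = 0.377 − 0.0812 = 0.2958; denominator = 1 − 0.0812 = 0.9188
φ_{22} = 0.2958 / 0.9188 = 0.322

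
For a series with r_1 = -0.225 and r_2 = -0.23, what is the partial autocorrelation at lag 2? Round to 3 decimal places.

φ_{22} = (r_2 − r_1²) / (1 − r_1²)
r_1² = (-0.225)² = 0.050625
Numerator = -0.23 − 0.0506 = -0.2806; denominator = 1 − 0.0506 = 0.9494
φ_{22} = -0.2806 / 0.9494 = -0.296

-0.296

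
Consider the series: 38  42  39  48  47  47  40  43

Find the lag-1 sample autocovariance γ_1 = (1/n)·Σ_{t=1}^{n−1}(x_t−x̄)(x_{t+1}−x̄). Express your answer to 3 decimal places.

1.625

Mean x̄ = (38 + 42 + 39 + 48 + 47 + 47 + 40 + 43)/8 = 43.0000
Deviations: -5.0000, -1.0000, -4.0000, 5.0000, 4.0000, 4.0000, -3.0000, 0.0000
Σ_{t=1}^{7}(x_t−x̄)(x_{t+1}−x̄) = 13.0000
γ_1 = 13.0000 / 8 = 1.625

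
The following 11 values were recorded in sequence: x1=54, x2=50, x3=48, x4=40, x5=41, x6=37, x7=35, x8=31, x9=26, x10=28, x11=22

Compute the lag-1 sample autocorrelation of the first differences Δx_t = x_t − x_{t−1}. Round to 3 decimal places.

-0.654

First differences Δx: -4, -2, -8, 1, -4, -2, -4, -5, 2, -6
Mean of differences = -3.2000
Numerator Σ(Δx_t−Δx̄)(Δx_{t+1}−Δx̄) = -54.6400
Denominator Σ(Δx_t−Δx̄)² = 83.6000
r_1(Δx) = -54.6400 / 83.6000 = -0.654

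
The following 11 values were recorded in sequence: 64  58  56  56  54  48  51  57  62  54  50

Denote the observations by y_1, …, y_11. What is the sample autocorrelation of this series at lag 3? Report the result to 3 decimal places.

Mean ȳ = (64 + 58 + 56 + 56 + 54 + 48 + 51 + 57 + 62 + 54 + 50)/11 = 55.4545
Numerator Σ_{t=1}^{8}(y_t−ȳ)(y_{t+3}−ȳ) = -58.5289
Denominator Σ(y_t−ȳ)² = 234.7273
r_3 = -58.5289 / 234.7273 = -0.249

-0.249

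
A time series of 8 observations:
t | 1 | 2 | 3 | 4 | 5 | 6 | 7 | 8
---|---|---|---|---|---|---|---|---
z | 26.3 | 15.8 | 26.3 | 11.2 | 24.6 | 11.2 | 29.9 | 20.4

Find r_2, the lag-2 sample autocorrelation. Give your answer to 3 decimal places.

0.623

Mean z̄ = (26.3 + 15.8 + 26.3 + 11.2 + 24.6 + 11.2 + 29.9 + 20.4)/8 = 20.7125
Deviations from mean: 5.5875, -4.9125, 5.5875, -9.5125, 3.8875, -9.5125, 9.1875, -0.3125
Numerator Σ_{t=1}^{6}(z_t−z̄)(z_{t+2}−z̄) = 228.8484
Denominator Σ(z_t−z̄)² = 367.1688
r_2 = 228.8484 / 367.1688 = 0.623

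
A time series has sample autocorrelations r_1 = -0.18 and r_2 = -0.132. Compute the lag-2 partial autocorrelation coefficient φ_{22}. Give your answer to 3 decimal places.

-0.170

φ_{22} = (r_2 − r_1²) / (1 − r_1²)
r_1² = (-0.18)² = 0.0324
Numerator = -0.132 − 0.0324 = -0.1644; denominator = 1 − 0.0324 = 0.9676
φ_{22} = -0.1644 / 0.9676 = -0.170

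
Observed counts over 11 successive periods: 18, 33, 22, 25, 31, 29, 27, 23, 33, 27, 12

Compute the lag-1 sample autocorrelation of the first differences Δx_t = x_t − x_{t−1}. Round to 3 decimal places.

-0.251

First differences Δx: 15, -11, 3, 6, -2, -2, -4, 10, -6, -15
Mean of differences = -0.6000
Numerator Σ(Δx_t−Δx̄)(Δx_{t+1}−Δx̄) = -193.9600
Denominator Σ(Δx_t−Δx̄)² = 772.4000
r_1(Δx) = -193.9600 / 772.4000 = -0.251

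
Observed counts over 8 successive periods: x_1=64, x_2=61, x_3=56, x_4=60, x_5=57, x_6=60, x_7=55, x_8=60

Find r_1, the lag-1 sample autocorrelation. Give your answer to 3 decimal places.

-0.171

Mean x̄ = (64 + 61 + 56 + 60 + 57 + 60 + 55 + 60)/8 = 59.1250
Deviations from mean: 4.8750, 1.8750, -3.1250, 0.8750, -2.1250, 0.8750, -4.1250, 0.8750
Numerator Σ_{t=1}^{7}(x_t−x̄)(x_{t+1}−x̄) = -10.3906
Denominator Σ(x_t−x̄)² = 60.8750
r_1 = -10.3906 / 60.8750 = -0.171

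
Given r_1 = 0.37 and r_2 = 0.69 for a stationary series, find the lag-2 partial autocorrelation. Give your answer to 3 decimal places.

0.641

φ_{22} = (r_2 − r_1²) / (1 − r_1²)
r_1² = (0.37)² = 0.1369
Numerator = 0.69 − 0.1369 = 0.5531; denominator = 1 − 0.1369 = 0.8631
φ_{22} = 0.5531 / 0.8631 = 0.641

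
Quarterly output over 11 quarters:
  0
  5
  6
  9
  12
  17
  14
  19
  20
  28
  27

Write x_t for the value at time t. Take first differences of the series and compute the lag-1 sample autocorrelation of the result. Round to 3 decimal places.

First differences Δx: 5, 1, 3, 3, 5, -3, 5, 1, 8, -1
Mean of differences = 2.7000
Numerator Σ(Δx_t−Δx̄)(Δx_{t+1}−Δx̄) = -62.3900
Denominator Σ(Δx_t−Δx̄)² = 96.1000
r_1(Δx) = -62.3900 / 96.1000 = -0.649

-0.649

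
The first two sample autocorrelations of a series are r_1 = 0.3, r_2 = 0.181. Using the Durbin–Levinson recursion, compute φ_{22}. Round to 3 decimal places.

φ_{22} = (r_2 − r_1²) / (1 − r_1²)
r_1² = (0.3)² = 0.09
Numerator = 0.181 − 0.0900 = 0.0910; denominator = 1 − 0.0900 = 0.9100
φ_{22} = 0.0910 / 0.9100 = 0.100

0.100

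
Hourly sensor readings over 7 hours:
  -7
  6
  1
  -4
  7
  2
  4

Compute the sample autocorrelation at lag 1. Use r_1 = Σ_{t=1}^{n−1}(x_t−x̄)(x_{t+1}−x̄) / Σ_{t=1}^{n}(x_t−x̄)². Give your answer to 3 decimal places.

Mean x̄ = (-7 + 6 + 1 − 4 + 7 + 2 + 4)/7 = 1.2857
Deviations from mean: -8.2857, 4.7143, -0.2857, -5.2857, 5.7143, 0.7143, 2.7143
Σ(x_t−x̄)(x_{t+1}−x̄) = (-39.0612) + (-1.3469) + (1.5102) + (-30.2041) + (4.0816) + (1.9388) = -63.0816
Denominator Σ(x_t−x̄)² = 159.4286
r_1 = -63.0816 / 159.4286 = -0.396

-0.396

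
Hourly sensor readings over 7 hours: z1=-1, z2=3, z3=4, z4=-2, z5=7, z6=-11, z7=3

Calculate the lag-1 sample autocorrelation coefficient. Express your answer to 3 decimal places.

Mean z̄ = (-1 + 3 + 4 − 2 + 7 − 11 + 3)/7 = 0.4286
Deviations from mean: -1.4286, 2.5714, 3.5714, -2.4286, 6.5714, -11.4286, 2.5714
Numerator Σ_{t=1}^{6}(z_t−z̄)(z_{t+1}−z̄) = -123.6122
Denominator Σ(z_t−z̄)² = 207.7143
r_1 = -123.6122 / 207.7143 = -0.595

-0.595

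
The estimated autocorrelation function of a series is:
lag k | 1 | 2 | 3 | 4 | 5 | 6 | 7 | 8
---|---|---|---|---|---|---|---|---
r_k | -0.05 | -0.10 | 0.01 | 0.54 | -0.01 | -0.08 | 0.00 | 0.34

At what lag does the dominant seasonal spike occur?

The largest autocorrelation is r_4 = 0.54, with a weaker echo at lag 8 (0.34); the remaining lags stay at or below 0.01.
The dominant spike at lag 4 indicates a seasonal period of 4.

4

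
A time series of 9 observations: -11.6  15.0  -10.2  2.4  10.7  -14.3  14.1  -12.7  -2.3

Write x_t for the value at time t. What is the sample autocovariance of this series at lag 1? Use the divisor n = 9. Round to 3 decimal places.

Mean x̄ = (-11.6 + 15.0 − 10.2 + 2.4 + 10.7 − 14.3 + 14.1 − 12.7 − 2.3)/9 = -0.9889
Σ_{t=1}^{8}(x_t−x̄)(x_{t+1}−x̄) = -826.3335
γ_1 = -826.3335 / 9 = -91.815

-91.815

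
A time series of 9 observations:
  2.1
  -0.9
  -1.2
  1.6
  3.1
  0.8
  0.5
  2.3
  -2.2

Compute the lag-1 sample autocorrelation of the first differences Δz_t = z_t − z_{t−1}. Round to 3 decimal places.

-0.125

First differences Δz: -3.0, -0.3, 2.8, 1.5, -2.3, -0.3, 1.8, -4.5
Mean of differences = -0.5375
Numerator Σ(Δz_t−Δz̄)(Δz_{t+1}−Δz̄) = -5.7089
Denominator Σ(Δz_t−Δz̄)² = 45.7388
r_1(Δz) = -5.7089 / 45.7388 = -0.125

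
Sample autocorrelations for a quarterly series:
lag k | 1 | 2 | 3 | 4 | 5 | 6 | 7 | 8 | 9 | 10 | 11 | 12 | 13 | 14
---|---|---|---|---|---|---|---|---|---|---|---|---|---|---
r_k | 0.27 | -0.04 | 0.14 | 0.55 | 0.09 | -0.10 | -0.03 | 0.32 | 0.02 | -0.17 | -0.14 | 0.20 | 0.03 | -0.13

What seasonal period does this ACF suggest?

The largest autocorrelation is r_4 = 0.55, with a weaker echo at lag 8 (0.32); the remaining lags stay at or below 0.27.
The dominant spike at lag 4 indicates a seasonal period of 4.

4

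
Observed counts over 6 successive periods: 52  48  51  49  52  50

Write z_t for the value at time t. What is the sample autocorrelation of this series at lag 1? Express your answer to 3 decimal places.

Mean z̄ = (52 + 48 + 51 + 49 + 52 + 50)/6 = 50.3333
Σ(z_t−z̄)(z_{t+1}−z̄) = (-3.8889) + (-1.5556) + (-0.8889) + (-2.2222) + (-0.5556) = -9.1111
Denominator Σ(z_t−z̄)² = 13.3333
r_1 = -9.1111 / 13.3333 = -0.683

-0.683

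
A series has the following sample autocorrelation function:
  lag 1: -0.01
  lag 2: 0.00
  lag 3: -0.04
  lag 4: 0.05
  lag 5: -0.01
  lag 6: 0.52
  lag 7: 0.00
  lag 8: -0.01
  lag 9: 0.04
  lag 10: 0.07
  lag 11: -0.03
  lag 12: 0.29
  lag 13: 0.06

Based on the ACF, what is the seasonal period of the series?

6

The largest autocorrelation is r_6 = 0.52, with a weaker echo at lag 12 (0.29); the remaining lags stay at or below 0.07.
The dominant spike at lag 6 indicates a seasonal period of 6.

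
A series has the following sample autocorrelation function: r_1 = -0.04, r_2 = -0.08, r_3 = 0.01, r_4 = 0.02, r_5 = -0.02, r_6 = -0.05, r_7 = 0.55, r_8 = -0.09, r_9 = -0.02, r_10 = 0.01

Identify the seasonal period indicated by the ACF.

The largest autocorrelation is r_7 = 0.55; the remaining lags stay at or below 0.02.
The dominant spike at lag 7 indicates a seasonal period of 7.

7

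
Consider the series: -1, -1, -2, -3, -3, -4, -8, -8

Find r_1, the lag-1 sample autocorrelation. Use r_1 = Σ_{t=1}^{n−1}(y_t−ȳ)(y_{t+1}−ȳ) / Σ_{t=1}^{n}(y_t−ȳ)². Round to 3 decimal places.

Mean ȳ = (-1 − 1 − 2 − 3 − 3 − 4 − 8 − 8)/8 = -3.7500
Σ(y_t−ȳ)(y_{t+1}−ȳ) = (7.5625) + (4.8125) + (1.3125) + (0.5625) + (-0.1875) + (1.0625) + (18.0625) = 33.1875
Denominator Σ(y_t−ȳ)² = 55.5000
r_1 = 33.1875 / 55.5000 = 0.598

0.598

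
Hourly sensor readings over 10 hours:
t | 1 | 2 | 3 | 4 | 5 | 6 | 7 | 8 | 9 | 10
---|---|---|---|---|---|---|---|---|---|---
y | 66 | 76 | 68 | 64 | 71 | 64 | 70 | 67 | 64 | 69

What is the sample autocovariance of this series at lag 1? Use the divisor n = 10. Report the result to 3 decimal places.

Mean ȳ = (66 + 76 + 68 + 64 + 71 + 64 + 70 + 67 + 64 + 69)/10 = 67.9000
Σ_{t=1}^{9}(y_t−ȳ)(y_{t+1}−ȳ) = -50.0100
γ_1 = -50.0100 / 10 = -5.001

-5.001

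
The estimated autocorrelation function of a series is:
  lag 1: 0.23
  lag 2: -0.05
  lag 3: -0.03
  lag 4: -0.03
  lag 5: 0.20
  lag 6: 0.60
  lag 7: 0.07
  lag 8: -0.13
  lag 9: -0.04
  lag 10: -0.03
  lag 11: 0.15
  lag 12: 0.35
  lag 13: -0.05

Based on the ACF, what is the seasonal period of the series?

The largest autocorrelation is r_6 = 0.60, with a weaker echo at lag 12 (0.35); the remaining lags stay at or below 0.23.
The dominant spike at lag 6 indicates a seasonal period of 6.

6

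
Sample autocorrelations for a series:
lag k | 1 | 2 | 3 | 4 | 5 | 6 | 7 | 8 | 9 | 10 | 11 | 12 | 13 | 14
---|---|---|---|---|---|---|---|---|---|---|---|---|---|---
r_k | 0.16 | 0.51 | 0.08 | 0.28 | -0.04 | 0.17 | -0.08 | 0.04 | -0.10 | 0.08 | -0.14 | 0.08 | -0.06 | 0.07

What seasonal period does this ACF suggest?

2

The largest autocorrelation is r_2 = 0.51, with weaker echoes at lags 4 (0.28) and 6 (0.17); the remaining lags stay at or below 0.16.
The dominant spike at lag 2 indicates a seasonal period of 2.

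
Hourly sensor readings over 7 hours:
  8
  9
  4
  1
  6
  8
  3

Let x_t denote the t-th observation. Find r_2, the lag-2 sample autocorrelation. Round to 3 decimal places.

Mean x̄ = (8 + 9 + 4 + 1 + 6 + 8 + 3)/7 = 5.5714
Deviations from mean: 2.4286, 3.4286, -1.5714, -4.5714, 0.4286, 2.4286, -2.5714
Σ(x_t−x̄)(x_{t+2}−x̄) = (-3.8163) + (-15.6735) + (-0.6735) + (-11.1020) + (-1.1020) = -32.3673
Denominator Σ(x_t−x̄)² = 53.7143
r_2 = -32.3673 / 53.7143 = -0.603

-0.603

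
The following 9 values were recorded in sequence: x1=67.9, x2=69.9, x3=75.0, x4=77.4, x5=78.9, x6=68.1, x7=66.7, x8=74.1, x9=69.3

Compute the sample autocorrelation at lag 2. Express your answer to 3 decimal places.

Mean x̄ = (67.9 + 69.9 + 75.0 + 77.4 + 78.9 + 68.1 + 66.7 + 74.1 + 69.3)/9 = 71.9222
Numerator Σ_{t=1}^{7}(x_t−x̄)(x_{t+2}−x̄) = -53.9877
Denominator Σ(x_t−x̄)² = 161.9356
r_2 = -53.9877 / 161.9356 = -0.333

-0.333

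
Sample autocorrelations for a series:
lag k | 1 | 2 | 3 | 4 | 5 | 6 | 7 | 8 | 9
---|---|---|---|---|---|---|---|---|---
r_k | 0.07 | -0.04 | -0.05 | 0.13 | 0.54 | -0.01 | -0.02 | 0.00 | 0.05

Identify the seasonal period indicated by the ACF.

5

The largest autocorrelation is r_5 = 0.54; the remaining lags stay at or below 0.13.
The dominant spike at lag 5 indicates a seasonal period of 5.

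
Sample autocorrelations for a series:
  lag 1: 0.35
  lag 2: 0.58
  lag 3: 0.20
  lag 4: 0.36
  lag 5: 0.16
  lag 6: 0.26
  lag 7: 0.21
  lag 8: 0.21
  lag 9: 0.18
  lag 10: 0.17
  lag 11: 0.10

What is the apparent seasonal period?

The largest autocorrelation is r_2 = 0.58, with a weaker echo at lag 4 (0.36); the remaining lags stay at or below 0.35.
The dominant spike at lag 2 indicates a seasonal period of 2.

2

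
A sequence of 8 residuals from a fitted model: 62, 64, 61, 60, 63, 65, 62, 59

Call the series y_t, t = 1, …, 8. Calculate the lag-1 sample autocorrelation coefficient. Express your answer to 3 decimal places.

Mean ȳ = (62 + 64 + 61 + 60 + 63 + 65 + 62 + 59)/8 = 62.0000
Deviations from mean: 0.0000, 2.0000, -1.0000, -2.0000, 1.0000, 3.0000, 0.0000, -3.0000
Numerator Σ_{t=1}^{7}(y_t−ȳ)(y_{t+1}−ȳ) = 1.0000
Denominator Σ(y_t−ȳ)² = 28.0000
r_1 = 1.0000 / 28.0000 = 0.036

0.036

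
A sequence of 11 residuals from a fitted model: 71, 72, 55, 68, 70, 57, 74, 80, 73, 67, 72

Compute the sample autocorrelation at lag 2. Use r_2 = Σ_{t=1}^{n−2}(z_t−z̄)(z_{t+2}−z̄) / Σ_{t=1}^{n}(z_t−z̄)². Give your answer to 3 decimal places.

Mean z̄ = (71 + 72 + 55 + 68 + 70 + 57 + 74 + 80 + 73 + 67 + 72)/11 = 69.0000
Numerator Σ_{t=1}^{9}(z_t−z̄)(z_{t+2}−z̄) = -150.0000
Denominator Σ(z_t−z̄)² = 530.0000
r_2 = -150.0000 / 530.0000 = -0.283

-0.283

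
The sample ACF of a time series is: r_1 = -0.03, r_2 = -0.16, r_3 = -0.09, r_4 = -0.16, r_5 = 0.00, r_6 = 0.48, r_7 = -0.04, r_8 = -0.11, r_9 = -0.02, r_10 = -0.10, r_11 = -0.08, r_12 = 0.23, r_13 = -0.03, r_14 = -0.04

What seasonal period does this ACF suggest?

6

The largest autocorrelation is r_6 = 0.48, with a weaker echo at lag 12 (0.23); the remaining lags stay at or below 0.00.
The dominant spike at lag 6 indicates a seasonal period of 6.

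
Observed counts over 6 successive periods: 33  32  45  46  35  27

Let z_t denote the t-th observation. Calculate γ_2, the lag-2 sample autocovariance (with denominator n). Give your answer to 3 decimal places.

-28.759

Mean z̄ = (33 + 32 + 45 + 46 + 35 + 27)/6 = 36.3333
Deviations: -3.3333, -4.3333, 8.6667, 9.6667, -1.3333, -9.3333
Σ_{t=1}^{4}(z_t−z̄)(z_{t+2}−z̄) = -172.5556
γ_2 = -172.5556 / 6 = -28.759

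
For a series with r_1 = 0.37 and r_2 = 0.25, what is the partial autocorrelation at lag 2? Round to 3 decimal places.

φ_{22} = (r_2 − r_1²) / (1 − r_1²)
r_1² = (0.37)² = 0.1369
Numerator = 0.25 − 0.1369 = 0.1131; denominator = 1 − 0.1369 = 0.8631
φ_{22} = 0.1131 / 0.8631 = 0.131

0.131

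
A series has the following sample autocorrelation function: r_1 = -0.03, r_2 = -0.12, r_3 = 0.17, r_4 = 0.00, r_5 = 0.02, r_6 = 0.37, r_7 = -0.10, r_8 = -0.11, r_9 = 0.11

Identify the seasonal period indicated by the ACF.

The largest autocorrelation is r_6 = 0.37; the remaining lags stay at or below 0.17.
The dominant spike at lag 6 indicates a seasonal period of 6.

6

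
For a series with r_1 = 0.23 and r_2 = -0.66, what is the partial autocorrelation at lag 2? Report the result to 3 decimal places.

φ_{22} = (r_2 − r_1²) / (1 − r_1²)
r_1² = (0.23)² = 0.0529
Numerator = -0.66 − 0.0529 = -0.7129; denominator = 1 − 0.0529 = 0.9471
φ_{22} = -0.7129 / 0.9471 = -0.753

-0.753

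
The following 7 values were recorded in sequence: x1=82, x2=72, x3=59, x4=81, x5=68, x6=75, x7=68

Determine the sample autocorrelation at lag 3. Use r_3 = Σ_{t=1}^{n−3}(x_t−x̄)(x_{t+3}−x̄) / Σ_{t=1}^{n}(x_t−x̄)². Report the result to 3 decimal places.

0.035

Mean x̄ = (82 + 72 + 59 + 81 + 68 + 75 + 68)/7 = 72.1429
Numerator Σ_{t=1}^{4}(x_t−x̄)(x_{t+3}−x̄) = 13.6531
Denominator Σ(x_t−x̄)² = 390.8571
r_3 = 13.6531 / 390.8571 = 0.035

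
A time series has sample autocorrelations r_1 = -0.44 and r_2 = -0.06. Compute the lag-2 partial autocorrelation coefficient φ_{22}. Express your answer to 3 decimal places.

φ_{22} = (r_2 − r_1²) / (1 − r_1²)
r_1² = (-0.44)² = 0.1936
Numerator = -0.06 − 0.1936 = -0.2536; denominator = 1 − 0.1936 = 0.8064
φ_{22} = -0.2536 / 0.8064 = -0.314

-0.314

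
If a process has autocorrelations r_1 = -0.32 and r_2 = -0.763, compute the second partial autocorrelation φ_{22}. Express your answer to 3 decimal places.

φ_{22} = (r_2 − r_1²) / (1 − r_1²)
r_1² = (-0.32)² = 0.1024
Numerator = -0.763 − 0.1024 = -0.8654; denominator = 1 − 0.1024 = 0.8976
φ_{22} = -0.8654 / 0.8976 = -0.964

-0.964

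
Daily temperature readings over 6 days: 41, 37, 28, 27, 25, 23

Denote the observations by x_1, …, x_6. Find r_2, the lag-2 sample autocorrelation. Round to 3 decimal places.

-0.044

Mean x̄ = (41 + 37 + 28 + 27 + 25 + 23)/6 = 30.1667
Σ(x_t−x̄)(x_{t+2}−x̄) = (-23.4722) + (-21.6389) + (11.1944) + (22.6944) = -11.2222
Denominator Σ(x_t−x̄)² = 256.8333
r_2 = -11.2222 / 256.8333 = -0.044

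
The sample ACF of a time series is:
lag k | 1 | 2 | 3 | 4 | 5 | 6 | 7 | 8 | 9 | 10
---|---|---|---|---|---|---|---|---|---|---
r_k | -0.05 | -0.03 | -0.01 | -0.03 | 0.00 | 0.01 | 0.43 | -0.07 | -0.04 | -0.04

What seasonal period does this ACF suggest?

7

The largest autocorrelation is r_7 = 0.43; the remaining lags stay at or below 0.01.
The dominant spike at lag 7 indicates a seasonal period of 7.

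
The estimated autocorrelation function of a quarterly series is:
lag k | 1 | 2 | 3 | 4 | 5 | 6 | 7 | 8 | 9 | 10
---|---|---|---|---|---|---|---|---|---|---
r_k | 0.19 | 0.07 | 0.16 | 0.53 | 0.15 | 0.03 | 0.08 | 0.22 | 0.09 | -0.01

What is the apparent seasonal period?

4

The largest autocorrelation is r_4 = 0.53, with a weaker echo at lag 8 (0.22); the remaining lags stay at or below 0.19.
The dominant spike at lag 4 indicates a seasonal period of 4.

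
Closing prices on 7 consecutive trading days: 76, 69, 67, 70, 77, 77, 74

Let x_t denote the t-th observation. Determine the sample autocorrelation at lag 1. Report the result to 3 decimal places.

0.362

Mean x̄ = (76 + 69 + 67 + 70 + 77 + 77 + 74)/7 = 72.8571
Deviations from mean: 3.1429, -3.8571, -5.8571, -2.8571, 4.1429, 4.1429, 1.1429
Σ(x_t−x̄)(x_{t+1}−x̄) = (-12.1224) + (22.5918) + (16.7347) + (-11.8367) + (17.1633) + (4.7347) = 37.2653
Denominator Σ(x_t−x̄)² = 102.8571
r_1 = 37.2653 / 102.8571 = 0.362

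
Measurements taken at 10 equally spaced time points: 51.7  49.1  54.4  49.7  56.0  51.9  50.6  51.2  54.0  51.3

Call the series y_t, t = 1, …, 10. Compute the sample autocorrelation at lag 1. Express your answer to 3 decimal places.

-0.538

Mean ȳ = (51.7 + 49.1 + 54.4 + 49.7 + 56.0 + 51.9 + 50.6 + 51.2 + 54.0 + 51.3)/10 = 51.9900
Numerator Σ_{t=1}^{9}(y_t−ȳ)(y_{t+1}−ȳ) = -22.9411
Denominator Σ(y_t−ȳ)² = 42.6490
r_1 = -22.9411 / 42.6490 = -0.538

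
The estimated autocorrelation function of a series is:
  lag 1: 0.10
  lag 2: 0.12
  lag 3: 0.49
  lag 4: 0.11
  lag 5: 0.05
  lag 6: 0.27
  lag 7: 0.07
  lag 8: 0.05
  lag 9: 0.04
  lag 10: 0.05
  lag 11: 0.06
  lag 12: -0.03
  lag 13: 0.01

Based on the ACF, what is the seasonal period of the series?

The largest autocorrelation is r_3 = 0.49, with a weaker echo at lag 6 (0.27); the remaining lags stay at or below 0.12.
The dominant spike at lag 3 indicates a seasonal period of 3.

3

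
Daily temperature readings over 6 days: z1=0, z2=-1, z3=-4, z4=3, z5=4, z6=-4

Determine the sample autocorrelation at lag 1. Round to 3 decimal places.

Mean z̄ = (0 − 1 − 4 + 3 + 4 − 4)/6 = -0.3333
Deviations from mean: 0.3333, -0.6667, -3.6667, 3.3333, 4.3333, -3.6667
Σ(z_t−z̄)(z_{t+1}−z̄) = (-0.2222) + (2.4444) + (-12.2222) + (14.4444) + (-15.8889) = -11.4444
Denominator Σ(z_t−z̄)² = 57.3333
r_1 = -11.4444 / 57.3333 = -0.200

-0.200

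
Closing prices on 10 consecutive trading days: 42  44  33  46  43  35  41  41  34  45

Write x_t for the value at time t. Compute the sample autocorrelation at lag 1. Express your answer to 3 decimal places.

-0.489

Mean x̄ = (42 + 44 + 33 + 46 + 43 + 35 + 41 + 41 + 34 + 45)/10 = 40.4000
Numerator Σ_{t=1}^{9}(x_t−x̄)(x_{t+1}−x̄) = -97.9600
Denominator Σ(x_t−x̄)² = 200.4000
r_1 = -97.9600 / 200.4000 = -0.489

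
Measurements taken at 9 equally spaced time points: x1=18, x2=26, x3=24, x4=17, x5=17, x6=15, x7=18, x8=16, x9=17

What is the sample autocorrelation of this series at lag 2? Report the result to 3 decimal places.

-0.059

Mean x̄ = (18 + 26 + 24 + 17 + 17 + 15 + 18 + 16 + 17)/9 = 18.6667
Σ(x_t−x̄)(x_{t+2}−x̄) = (-3.5556) + (-12.2222) + (-8.8889) + (6.1111) + (1.1111) + (9.7778) + (1.1111) = -6.5556
Denominator Σ(x_t−x̄)² = 112.0000
r_2 = -6.5556 / 112.0000 = -0.059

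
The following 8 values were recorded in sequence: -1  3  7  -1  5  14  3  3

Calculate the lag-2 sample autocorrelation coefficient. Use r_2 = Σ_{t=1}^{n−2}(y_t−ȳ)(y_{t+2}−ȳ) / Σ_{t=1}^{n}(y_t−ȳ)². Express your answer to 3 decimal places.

-0.425

Mean ȳ = (-1 + 3 + 7 − 1 + 5 + 14 + 3 + 3)/8 = 4.1250
Σ(y_t−ȳ)(y_{t+2}−ȳ) = (-14.7344) + (5.7656) + (2.5156) + (-50.6094) + (-0.9844) + (-11.1094) = -69.1563
Denominator Σ(y_t−ȳ)² = 162.8750
r_2 = -69.1563 / 162.8750 = -0.425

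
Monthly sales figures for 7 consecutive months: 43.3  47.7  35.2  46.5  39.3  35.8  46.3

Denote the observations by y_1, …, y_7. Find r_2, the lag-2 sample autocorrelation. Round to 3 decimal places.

Mean ȳ = (43.3 + 47.7 + 35.2 + 46.5 + 39.3 + 35.8 + 46.3)/7 = 42.0143
Deviations from mean: 1.2857, 5.6857, -6.8143, 4.4857, -2.7143, -6.2143, 4.2857
Numerator Σ_{t=1}^{5}(y_t−ȳ)(y_{t+2}−ȳ) = -4.2690
Denominator Σ(y_t−ȳ)² = 164.8886
r_2 = -4.2690 / 164.8886 = -0.026

-0.026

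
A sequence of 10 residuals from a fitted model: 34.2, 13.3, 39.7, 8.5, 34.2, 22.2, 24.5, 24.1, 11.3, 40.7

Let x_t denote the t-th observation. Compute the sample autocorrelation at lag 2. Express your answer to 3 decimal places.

Mean x̄ = (34.2 + 13.3 + 39.7 + 8.5 + 34.2 + 22.2 + 24.5 + 24.1 + 11.3 + 40.7)/10 = 25.2700
Numerator Σ_{t=1}^{8}(x_t−x̄)(x_{t+2}−x̄) = 499.3602
Denominator Σ(x_t−x̄)² = 1236.8610
r_2 = 499.3602 / 1236.8610 = 0.404

0.404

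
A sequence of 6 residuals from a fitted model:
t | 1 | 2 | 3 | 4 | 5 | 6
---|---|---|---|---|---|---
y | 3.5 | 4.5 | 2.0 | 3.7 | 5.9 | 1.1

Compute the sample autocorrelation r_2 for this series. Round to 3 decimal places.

Mean ȳ = (3.5 + 4.5 + 2.0 + 3.7 + 5.9 + 1.1)/6 = 3.4500
Deviations from mean: 0.0500, 1.0500, -1.4500, 0.2500, 2.4500, -2.3500
Σ(y_t−ȳ)(y_{t+2}−ȳ) = (-0.0725) + (0.2625) + (-3.5525) + (-0.5875) = -3.9500
Denominator Σ(y_t−ȳ)² = 14.7950
r_2 = -3.9500 / 14.7950 = -0.267

-0.267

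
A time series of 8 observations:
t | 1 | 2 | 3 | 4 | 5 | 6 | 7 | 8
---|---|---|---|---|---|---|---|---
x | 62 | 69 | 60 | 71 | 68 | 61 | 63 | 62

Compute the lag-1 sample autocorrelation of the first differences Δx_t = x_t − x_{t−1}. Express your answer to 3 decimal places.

-0.605

First differences Δx: 7, -9, 11, -3, -7, 2, -1
Mean of differences = 0.0000
Numerator Σ(Δx_t−Δx̄)(Δx_{t+1}−Δx̄) = -190.0000
Denominator Σ(Δx_t−Δx̄)² = 314.0000
r_1(Δx) = -190.0000 / 314.0000 = -0.605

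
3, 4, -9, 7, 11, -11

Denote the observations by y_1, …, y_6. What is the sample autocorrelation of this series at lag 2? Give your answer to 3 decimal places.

Mean ȳ = (3 + 4 − 9 + 7 + 11 − 11)/6 = 0.8333
Deviations from mean: 2.1667, 3.1667, -9.8333, 6.1667, 10.1667, -11.8333
Numerator Σ_{t=1}^{4}(y_t−ȳ)(y_{t+2}−ȳ) = -174.7222
Denominator Σ(y_t−ȳ)² = 392.8333
r_2 = -174.7222 / 392.8333 = -0.445

-0.445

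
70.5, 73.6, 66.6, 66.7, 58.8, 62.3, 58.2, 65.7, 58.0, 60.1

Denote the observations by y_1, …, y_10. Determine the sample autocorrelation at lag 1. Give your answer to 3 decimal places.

0.385

Mean ȳ = (70.5 + 73.6 + 66.6 + 66.7 + 58.8 + 62.3 + 58.2 + 65.7 + 58.0 + 60.1)/10 = 64.0500
Numerator Σ_{t=1}^{9}(y_t−ȳ)(y_{t+1}−ȳ) = 102.4825
Denominator Σ(y_t−ȳ)² = 266.1050
r_1 = 102.4825 / 266.1050 = 0.385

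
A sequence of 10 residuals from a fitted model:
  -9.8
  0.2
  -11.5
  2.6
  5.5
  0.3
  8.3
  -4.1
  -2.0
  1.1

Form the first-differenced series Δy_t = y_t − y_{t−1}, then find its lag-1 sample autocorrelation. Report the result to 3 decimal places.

-0.602

First differences Δy: 10.0, -11.7, 14.1, 2.9, -5.2, 8.0, -12.4, 2.1, 3.1
Mean of differences = 1.2111
Numerator Σ(Δy_t−Δȳ)(Δy_{t+1}−Δȳ) = -415.2923
Denominator Σ(Δy_t−Δȳ)² = 689.7289
r_1(Δy) = -415.2923 / 689.7289 = -0.602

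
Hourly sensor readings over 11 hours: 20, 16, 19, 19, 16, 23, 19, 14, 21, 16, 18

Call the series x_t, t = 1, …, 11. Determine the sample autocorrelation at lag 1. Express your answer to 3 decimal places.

Mean x̄ = (20 + 16 + 19 + 19 + 16 + 23 + 19 + 14 + 21 + 16 + 18)/11 = 18.2727
Numerator Σ_{t=1}^{10}(x_t−x̄)(x_{t+1}−x̄) = -34.3471
Denominator Σ(x_t−x̄)² = 68.1818
r_1 = -34.3471 / 68.1818 = -0.504

-0.504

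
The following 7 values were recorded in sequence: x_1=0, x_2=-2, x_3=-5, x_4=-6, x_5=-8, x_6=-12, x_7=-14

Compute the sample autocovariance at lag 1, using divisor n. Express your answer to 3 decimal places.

12.192

Mean x̄ = (0 − 2 − 5 − 6 − 8 − 12 − 14)/7 = -6.7143
Deviations: 6.7143, 4.7143, 1.7143, 0.7143, -1.2857, -5.2857, -7.2857
Σ_{t=1}^{6}(x_t−x̄)(x_{t+1}−x̄) = 85.3469
γ_1 = 85.3469 / 7 = 12.192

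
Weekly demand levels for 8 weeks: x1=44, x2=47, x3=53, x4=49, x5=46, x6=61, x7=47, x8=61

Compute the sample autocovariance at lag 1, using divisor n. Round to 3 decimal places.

Mean x̄ = (44 + 47 + 53 + 49 + 46 + 61 + 47 + 61)/8 = 51.0000
Σ_{t=1}^{7}(x_t−x̄)(x_{t+1}−x̄) = -104.0000
γ_1 = -104.0000 / 8 = -13.000

-13.000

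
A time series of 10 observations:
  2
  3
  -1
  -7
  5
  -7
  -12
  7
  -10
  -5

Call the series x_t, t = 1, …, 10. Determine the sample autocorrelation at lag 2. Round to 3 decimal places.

Mean x̄ = (2 + 3 − 1 − 7 + 5 − 7 − 12 + 7 − 10 − 5)/10 = -2.5000
Numerator Σ_{t=1}^{8}(x_t−x̄)(x_{t+2}−x̄) = -53.0000
Denominator Σ(x_t−x̄)² = 392.5000
r_2 = -53.0000 / 392.5000 = -0.135

-0.135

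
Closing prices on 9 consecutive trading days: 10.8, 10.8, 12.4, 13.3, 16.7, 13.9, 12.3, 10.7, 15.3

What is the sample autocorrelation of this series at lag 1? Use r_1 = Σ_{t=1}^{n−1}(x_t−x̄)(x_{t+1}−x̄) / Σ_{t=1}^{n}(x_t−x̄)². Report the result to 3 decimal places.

0.169

Mean x̄ = (10.8 + 10.8 + 12.4 + 13.3 + 16.7 + 13.9 + 12.3 + 10.7 + 15.3)/9 = 12.9111
Numerator Σ_{t=1}^{8}(x_t−x̄)(x_{t+1}−x̄) = 6.0221
Denominator Σ(x_t−x̄)² = 35.6289
r_1 = 6.0221 / 35.6289 = 0.169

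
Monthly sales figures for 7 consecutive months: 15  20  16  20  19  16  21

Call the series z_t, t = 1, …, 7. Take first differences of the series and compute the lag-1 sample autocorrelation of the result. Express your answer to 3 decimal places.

First differences Δz: 5, -4, 4, -1, -3, 5
Mean of differences = 1.0000
Numerator Σ(Δz_t−Δz̄)(Δz_{t+1}−Δz̄) = -49.0000
Denominator Σ(Δz_t−Δz̄)² = 86.0000
r_1(Δz) = -49.0000 / 86.0000 = -0.570

-0.570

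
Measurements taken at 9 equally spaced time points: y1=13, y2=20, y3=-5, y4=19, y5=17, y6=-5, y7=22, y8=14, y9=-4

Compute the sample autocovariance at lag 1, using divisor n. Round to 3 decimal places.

Mean ȳ = (13 + 20 − 5 + 19 + 17 − 5 + 22 + 14 − 4)/9 = 10.1111
Σ_{t=1}^{8}(y_t−ȳ)(y_{t+1}−ȳ) = -486.3457
γ_1 = -486.3457 / 9 = -54.038

-54.038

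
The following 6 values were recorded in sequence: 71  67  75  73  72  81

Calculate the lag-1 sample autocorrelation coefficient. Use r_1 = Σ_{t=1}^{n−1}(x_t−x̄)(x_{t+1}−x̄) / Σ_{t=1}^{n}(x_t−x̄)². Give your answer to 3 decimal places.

-0.066

Mean x̄ = (71 + 67 + 75 + 73 + 72 + 81)/6 = 73.1667
Deviations from mean: -2.1667, -6.1667, 1.8333, -0.1667, -1.1667, 7.8333
Numerator Σ_{t=1}^{5}(x_t−x̄)(x_{t+1}−x̄) = -7.1944
Denominator Σ(x_t−x̄)² = 108.8333
r_1 = -7.1944 / 108.8333 = -0.066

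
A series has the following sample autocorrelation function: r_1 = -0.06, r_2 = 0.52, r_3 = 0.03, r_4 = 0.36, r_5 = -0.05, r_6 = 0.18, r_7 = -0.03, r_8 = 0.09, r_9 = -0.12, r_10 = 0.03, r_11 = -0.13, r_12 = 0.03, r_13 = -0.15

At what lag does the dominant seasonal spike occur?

2

The largest autocorrelation is r_2 = 0.52, with weaker echoes at lags 4 (0.36) and 6 (0.18); the remaining lags stay at or below 0.09.
The dominant spike at lag 2 indicates a seasonal period of 2.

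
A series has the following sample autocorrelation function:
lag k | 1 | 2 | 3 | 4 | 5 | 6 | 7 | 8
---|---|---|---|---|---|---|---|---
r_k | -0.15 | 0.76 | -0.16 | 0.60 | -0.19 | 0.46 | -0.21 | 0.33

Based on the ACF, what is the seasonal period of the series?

2

The largest autocorrelation is r_2 = 0.76, with weaker echoes at lags 4 (0.60), 6 (0.46) and 8 (0.33); the remaining lags stay at or below -0.15.
The dominant spike at lag 2 indicates a seasonal period of 2.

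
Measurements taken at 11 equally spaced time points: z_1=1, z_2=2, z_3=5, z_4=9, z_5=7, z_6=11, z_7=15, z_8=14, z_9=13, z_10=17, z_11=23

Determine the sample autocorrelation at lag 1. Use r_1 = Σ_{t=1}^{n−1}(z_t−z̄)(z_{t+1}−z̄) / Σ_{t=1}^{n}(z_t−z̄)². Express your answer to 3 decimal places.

Mean z̄ = (1 + 2 + 5 + 9 + 7 + 11 + 15 + 14 + 13 + 17 + 23)/11 = 10.6364
Numerator Σ_{t=1}^{10}(z_t−z̄)(z_{t+1}−z̄) = 263.6860
Denominator Σ(z_t−z̄)² = 444.5455
r_1 = 263.6860 / 444.5455 = 0.593

0.593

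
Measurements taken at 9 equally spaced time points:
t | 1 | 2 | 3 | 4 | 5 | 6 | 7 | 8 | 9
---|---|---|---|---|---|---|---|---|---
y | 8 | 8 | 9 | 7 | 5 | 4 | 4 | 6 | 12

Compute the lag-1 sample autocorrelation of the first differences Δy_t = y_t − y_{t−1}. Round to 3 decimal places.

First differences Δy: 0, 1, -2, -2, -1, 0, 2, 6
Mean of differences = 0.5000
Numerator Σ(Δy_t−Δȳ)(Δy_{t+1}−Δȳ) = 16.7500
Denominator Σ(Δy_t−Δȳ)² = 48.0000
r_1(Δy) = 16.7500 / 48.0000 = 0.349

0.349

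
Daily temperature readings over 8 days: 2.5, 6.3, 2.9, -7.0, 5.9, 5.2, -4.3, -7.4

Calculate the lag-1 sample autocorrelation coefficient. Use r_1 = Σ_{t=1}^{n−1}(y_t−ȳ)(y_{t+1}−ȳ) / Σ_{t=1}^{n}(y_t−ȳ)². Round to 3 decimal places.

0.033

Mean ȳ = (2.5 + 6.3 + 2.9 − 7.0 + 5.9 + 5.2 − 4.3 − 7.4)/8 = 0.5125
Σ(y_t−ȳ)(y_{t+1}−ȳ) = (11.5027) + (13.8177) + (-17.9361) + (-40.4736) + (25.2539) + (-22.5586) + (38.0789) = 7.6848
Denominator Σ(y_t−ȳ)² = 236.3488
r_1 = 7.6848 / 236.3488 = 0.033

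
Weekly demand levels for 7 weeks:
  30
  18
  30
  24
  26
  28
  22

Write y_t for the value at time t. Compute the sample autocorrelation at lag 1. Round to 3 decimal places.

-0.702

Mean ȳ = (30 + 18 + 30 + 24 + 26 + 28 + 22)/7 = 25.4286
Deviations from mean: 4.5714, -7.4286, 4.5714, -1.4286, 0.5714, 2.5714, -3.4286
Numerator Σ_{t=1}^{6}(y_t−ȳ)(y_{t+1}−ȳ) = -82.6122
Denominator Σ(y_t−ȳ)² = 117.7143
r_1 = -82.6122 / 117.7143 = -0.702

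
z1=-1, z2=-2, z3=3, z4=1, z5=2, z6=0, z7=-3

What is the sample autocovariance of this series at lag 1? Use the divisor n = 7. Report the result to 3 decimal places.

Mean z̄ = (-1 − 2 + 3 + 1 + 2 + 0 − 3)/7 = 0.0000
Deviations: -1.0000, -2.0000, 3.0000, 1.0000, 2.0000, 0.0000, -3.0000
Σ_{t=1}^{6}(z_t−z̄)(z_{t+1}−z̄) = 1.0000
γ_1 = 1.0000 / 7 = 0.143

0.143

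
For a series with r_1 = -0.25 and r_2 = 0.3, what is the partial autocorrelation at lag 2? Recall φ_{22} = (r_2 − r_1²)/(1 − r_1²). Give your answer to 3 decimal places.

0.253

φ_{22} = (r_2 − r_1²) / (1 − r_1²)
r_1² = (-0.25)² = 0.0625
Numerator = 0.3 − 0.0625 = 0.2375; denominator = 1 − 0.0625 = 0.9375
φ_{22} = 0.2375 / 0.9375 = 0.253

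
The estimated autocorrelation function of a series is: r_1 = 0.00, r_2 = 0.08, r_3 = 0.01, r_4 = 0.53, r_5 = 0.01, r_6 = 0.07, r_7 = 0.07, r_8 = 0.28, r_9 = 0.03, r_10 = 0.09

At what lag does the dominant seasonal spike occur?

The largest autocorrelation is r_4 = 0.53, with a weaker echo at lag 8 (0.28); the remaining lags stay at or below 0.09.
The dominant spike at lag 4 indicates a seasonal period of 4.

4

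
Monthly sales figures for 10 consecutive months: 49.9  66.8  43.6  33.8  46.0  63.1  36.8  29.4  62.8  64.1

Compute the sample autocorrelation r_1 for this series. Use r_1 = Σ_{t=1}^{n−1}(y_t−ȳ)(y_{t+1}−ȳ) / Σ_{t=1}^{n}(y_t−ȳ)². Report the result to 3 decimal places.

Mean ȳ = (49.9 + 66.8 + 43.6 + 33.8 + 46.0 + 63.1 + 36.8 + 29.4 + 62.8 + 64.1)/10 = 49.6300
Numerator Σ_{t=1}^{9}(y_t−ȳ)(y_{t+1}−ȳ) = 15.9941
Denominator Σ(y_t−ȳ)² = 1733.1410
r_1 = 15.9941 / 1733.1410 = 0.009

0.009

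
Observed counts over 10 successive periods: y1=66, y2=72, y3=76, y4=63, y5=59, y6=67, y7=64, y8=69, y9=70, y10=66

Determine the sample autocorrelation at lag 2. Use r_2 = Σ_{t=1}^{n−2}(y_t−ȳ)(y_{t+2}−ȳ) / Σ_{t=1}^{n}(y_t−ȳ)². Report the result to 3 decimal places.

-0.416

Mean ȳ = (66 + 72 + 76 + 63 + 59 + 67 + 64 + 69 + 70 + 66)/10 = 67.2000
Numerator Σ_{t=1}^{8}(y_t−ȳ)(y_{t+2}−ȳ) = -87.2800
Denominator Σ(y_t−ȳ)² = 209.6000
r_2 = -87.2800 / 209.6000 = -0.416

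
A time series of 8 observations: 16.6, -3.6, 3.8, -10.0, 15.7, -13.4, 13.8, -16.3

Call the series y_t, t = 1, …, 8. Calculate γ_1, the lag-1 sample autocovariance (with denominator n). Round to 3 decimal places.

Mean ȳ = (16.6 − 3.6 + 3.8 − 10.0 + 15.7 − 13.4 + 13.8 − 16.3)/8 = 0.8250
Deviations: 15.7750, -4.4250, 2.9750, -10.8250, 14.8750, -14.2250, 12.9750, -17.1250
Σ_{t=1}^{7}(y_t−ȳ)(y_{t+1}−ȳ) = -894.5581
γ_1 = -894.5581 / 8 = -111.820

-111.820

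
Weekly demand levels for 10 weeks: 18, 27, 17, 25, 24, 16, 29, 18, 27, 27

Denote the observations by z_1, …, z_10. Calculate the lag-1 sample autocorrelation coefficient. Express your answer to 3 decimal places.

-0.614

Mean z̄ = (18 + 27 + 17 + 25 + 24 + 16 + 29 + 18 + 27 + 27)/10 = 22.8000
Numerator Σ_{t=1}^{9}(z_t−z̄)(z_{t+1}−z̄) = -137.2400
Denominator Σ(z_t−z̄)² = 223.6000
r_1 = -137.2400 / 223.6000 = -0.614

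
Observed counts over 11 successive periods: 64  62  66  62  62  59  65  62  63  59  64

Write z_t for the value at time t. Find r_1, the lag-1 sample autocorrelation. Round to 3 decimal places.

Mean z̄ = (64 + 62 + 66 + 62 + 62 + 59 + 65 + 62 + 63 + 59 + 64)/11 = 62.5455
Numerator Σ_{t=1}^{10}(z_t−z̄)(z_{t+1}−z̄) = -19.3884
Denominator Σ(z_t−z̄)² = 48.7273
r_1 = -19.3884 / 48.7273 = -0.398

-0.398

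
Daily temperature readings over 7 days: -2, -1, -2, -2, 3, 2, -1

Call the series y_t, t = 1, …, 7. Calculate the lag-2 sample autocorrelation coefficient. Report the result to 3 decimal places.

-0.303

Mean ȳ = (-2 − 1 − 2 − 2 + 3 + 2 − 1)/7 = -0.4286
Deviations from mean: -1.5714, -0.5714, -1.5714, -1.5714, 3.4286, 2.4286, -0.5714
Σ(y_t−ȳ)(y_{t+2}−ȳ) = (2.4694) + (0.8980) + (-5.3878) + (-3.8163) + (-1.9592) = -7.7959
Denominator Σ(y_t−ȳ)² = 25.7143
r_2 = -7.7959 / 25.7143 = -0.303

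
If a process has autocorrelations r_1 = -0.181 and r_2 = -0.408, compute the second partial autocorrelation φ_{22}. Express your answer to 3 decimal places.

φ_{22} = (r_2 − r_1²) / (1 − r_1²)
r_1² = (-0.181)² = 0.032761
Numerator = -0.408 − 0.0328 = -0.4408; denominator = 1 − 0.0328 = 0.9672
φ_{22} = -0.4408 / 0.9672 = -0.456

-0.456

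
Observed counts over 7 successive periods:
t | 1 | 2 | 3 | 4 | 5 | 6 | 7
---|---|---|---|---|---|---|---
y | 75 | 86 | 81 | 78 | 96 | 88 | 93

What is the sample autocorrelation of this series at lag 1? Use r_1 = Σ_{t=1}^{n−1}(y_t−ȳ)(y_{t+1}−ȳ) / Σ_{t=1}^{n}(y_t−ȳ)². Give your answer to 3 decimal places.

Mean ȳ = (75 + 86 + 81 + 78 + 96 + 88 + 93)/7 = 85.2857
Deviations from mean: -10.2857, 0.7143, -4.2857, -7.2857, 10.7143, 2.7143, 7.7143
Numerator Σ_{t=1}^{6}(y_t−ȳ)(y_{t+1}−ȳ) = -7.2245
Denominator Σ(y_t−ȳ)² = 359.4286
r_1 = -7.2245 / 359.4286 = -0.020

-0.020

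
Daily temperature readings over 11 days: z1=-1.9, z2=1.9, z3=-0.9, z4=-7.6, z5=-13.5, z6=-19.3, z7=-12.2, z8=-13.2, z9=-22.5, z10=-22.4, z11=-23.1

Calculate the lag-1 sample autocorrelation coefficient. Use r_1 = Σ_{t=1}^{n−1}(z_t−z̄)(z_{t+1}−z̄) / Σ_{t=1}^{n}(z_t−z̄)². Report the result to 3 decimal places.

0.702

Mean z̄ = (-1.9 + 1.9 − 0.9 − 7.6 − 13.5 − 19.3 − 12.2 − 13.2 − 22.5 − 22.4 − 23.1)/11 = -12.2455
Numerator Σ_{t=1}^{10}(z_t−z̄)(z_{t+1}−z̄) = 586.3325
Denominator Σ(z_t−z̄)² = 835.7673
r_1 = 586.3325 / 835.7673 = 0.702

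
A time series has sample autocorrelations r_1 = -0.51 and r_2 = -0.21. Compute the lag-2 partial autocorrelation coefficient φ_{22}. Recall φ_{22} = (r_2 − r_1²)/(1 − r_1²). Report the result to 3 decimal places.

-0.635

φ_{22} = (r_2 − r_1²) / (1 − r_1²)
r_1² = (-0.51)² = 0.2601
Numerator = -0.21 − 0.2601 = -0.4701; denominator = 1 − 0.2601 = 0.7399
φ_{22} = -0.4701 / 0.7399 = -0.635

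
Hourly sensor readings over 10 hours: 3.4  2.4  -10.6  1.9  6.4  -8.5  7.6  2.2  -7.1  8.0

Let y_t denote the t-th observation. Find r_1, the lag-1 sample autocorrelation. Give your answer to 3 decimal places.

-0.469

Mean ȳ = (3.4 + 2.4 − 10.6 + 1.9 + 6.4 − 8.5 + 7.6 + 2.2 − 7.1 + 8.0)/10 = 0.5700
Numerator Σ_{t=1}^{9}(y_t−ȳ)(y_{t+1}−ȳ) = -197.0359
Denominator Σ(y_t−ȳ)² = 420.2610
r_1 = -197.0359 / 420.2610 = -0.469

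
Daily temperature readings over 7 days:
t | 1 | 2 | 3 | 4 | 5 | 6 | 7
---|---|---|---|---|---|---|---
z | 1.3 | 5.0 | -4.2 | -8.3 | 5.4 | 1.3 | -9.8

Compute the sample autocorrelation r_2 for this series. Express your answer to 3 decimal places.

-0.642

Mean z̄ = (1.3 + 5.0 − 4.2 − 8.3 + 5.4 + 1.3 − 9.8)/7 = -1.3286
Deviations from mean: 2.6286, 6.3286, -2.8714, -6.9714, 6.7286, 2.6286, -8.4714
Numerator Σ_{t=1}^{5}(z_t−z̄)(z_{t+2}−z̄) = -146.3131
Denominator Σ(z_t−z̄)² = 227.7543
r_2 = -146.3131 / 227.7543 = -0.642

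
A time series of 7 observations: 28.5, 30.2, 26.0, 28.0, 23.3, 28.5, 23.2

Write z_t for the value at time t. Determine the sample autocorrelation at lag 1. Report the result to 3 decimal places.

-0.318

Mean z̄ = (28.5 + 30.2 + 26.0 + 28.0 + 23.3 + 28.5 + 23.2)/7 = 26.8143
Deviations from mean: 1.6857, 3.3857, -0.8143, 1.1857, -3.5143, 1.6857, -3.6143
Σ(z_t−z̄)(z_{t+1}−z̄) = (5.7073) + (-2.7569) + (-0.9655) + (-4.1669) + (-5.9241) + (-6.0927) = -14.1988
Denominator Σ(z_t−z̄)² = 44.6286
r_1 = -14.1988 / 44.6286 = -0.318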